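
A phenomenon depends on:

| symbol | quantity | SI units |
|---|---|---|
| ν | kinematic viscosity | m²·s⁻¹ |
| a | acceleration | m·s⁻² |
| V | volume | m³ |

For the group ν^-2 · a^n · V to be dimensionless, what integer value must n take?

1

Balance the L exponent: (1)·n from a, plus −2·(2) + (3) = -1 from the rest, must sum to zero.
n − 1 = 0, so n = 1.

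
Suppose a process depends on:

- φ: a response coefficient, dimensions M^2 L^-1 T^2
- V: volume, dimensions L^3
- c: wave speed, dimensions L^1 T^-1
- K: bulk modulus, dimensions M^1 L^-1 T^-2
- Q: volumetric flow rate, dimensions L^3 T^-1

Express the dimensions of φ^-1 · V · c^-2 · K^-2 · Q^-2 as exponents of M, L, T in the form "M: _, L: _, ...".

Collect each base-dimension exponent across the product:
  M: −(2) + (0) − 2·(0) − 2·(1) − 2·(0) = -4
  L: −(-1) + (3) − 2·(1) − 2·(-1) − 2·(3) = -2
  T: −(2) + (0) − 2·(-1) − 2·(-2) − 2·(-1) = 6
So the dimensions are [M⁻⁴ L⁻² T⁶].

M: -4, L: -2, T: 6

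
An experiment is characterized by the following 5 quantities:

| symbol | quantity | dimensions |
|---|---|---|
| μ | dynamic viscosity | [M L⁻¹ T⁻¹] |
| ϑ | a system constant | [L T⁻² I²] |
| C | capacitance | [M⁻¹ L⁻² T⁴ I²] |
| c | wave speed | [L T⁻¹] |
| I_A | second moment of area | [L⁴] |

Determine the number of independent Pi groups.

1

There are 5 variables and 4 base dimensions (M, L, T, I).
The dimension matrix has rank 4.
Independent dimensionless groups: 5 − 4 = 1.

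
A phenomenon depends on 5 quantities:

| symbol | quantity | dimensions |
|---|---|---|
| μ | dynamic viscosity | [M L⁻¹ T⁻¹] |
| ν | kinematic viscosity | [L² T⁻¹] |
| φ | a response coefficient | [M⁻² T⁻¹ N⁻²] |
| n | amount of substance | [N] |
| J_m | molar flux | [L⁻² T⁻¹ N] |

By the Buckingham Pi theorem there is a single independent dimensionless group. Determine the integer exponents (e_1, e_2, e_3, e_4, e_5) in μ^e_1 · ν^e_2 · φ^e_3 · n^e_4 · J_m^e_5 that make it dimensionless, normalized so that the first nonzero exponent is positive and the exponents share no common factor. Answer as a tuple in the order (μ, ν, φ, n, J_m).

(2, -1, 1, 4, -2)

M: e_1·(1) + e_2·(0) + e_3·(-2) + e_4·(0) + e_5·(0) = 0
L: e_1·(-1) + e_2·(2) + e_3·(0) + e_4·(0) + e_5·(-2) = 0
T: e_1·(-1) + e_2·(-1) + e_3·(-1) + e_4·(0) + e_5·(-1) = 0
N: e_1·(0) + e_2·(0) + e_3·(-2) + e_4·(1) + e_5·(1) = 0
Solving this homogeneous linear system for the smallest-integer solution (first nonzero entry positive) gives (2, -1, 1, 4, -2).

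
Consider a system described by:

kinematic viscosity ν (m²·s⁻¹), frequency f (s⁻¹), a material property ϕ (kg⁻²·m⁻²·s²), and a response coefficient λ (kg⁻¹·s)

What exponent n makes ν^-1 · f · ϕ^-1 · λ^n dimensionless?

2

Balance the M exponent: (-1)·n from λ, plus −(0) + (0) − (-2) = 2 from the rest, must sum to zero.
−n + 2 = 0, so n = 2.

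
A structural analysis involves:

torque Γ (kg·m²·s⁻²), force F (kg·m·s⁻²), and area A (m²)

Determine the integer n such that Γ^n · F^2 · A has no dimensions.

Balance the M exponent: (1)·n from Γ, plus 2·(1) + (0) = 2 from the rest, must sum to zero.
n + 2 = 0, so n = -2.

-2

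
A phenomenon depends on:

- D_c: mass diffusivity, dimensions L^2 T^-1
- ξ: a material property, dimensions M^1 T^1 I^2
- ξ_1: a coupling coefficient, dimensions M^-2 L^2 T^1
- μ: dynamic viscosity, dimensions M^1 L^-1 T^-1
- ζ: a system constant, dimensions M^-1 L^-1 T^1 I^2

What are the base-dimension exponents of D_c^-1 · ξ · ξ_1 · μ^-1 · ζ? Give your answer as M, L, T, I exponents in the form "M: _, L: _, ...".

M: -3, L: 0, T: 5, I: 4

Collect each base-dimension exponent across the product:
  M: −(0) + (1) + (-2) − (1) + (-1) = -3
  L: −(2) + (0) + (2) − (-1) + (-1) = 0
  T: −(-1) + (1) + (1) − (-1) + (1) = 5
  I: −(0) + (2) + (0) − (0) + (2) = 4
So the dimensions are [M⁻³ T⁵ I⁴].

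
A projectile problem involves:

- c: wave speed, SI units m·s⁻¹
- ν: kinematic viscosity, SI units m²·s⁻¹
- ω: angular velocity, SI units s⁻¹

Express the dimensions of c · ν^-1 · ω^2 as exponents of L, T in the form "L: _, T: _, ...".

Collect each base-dimension exponent across the product:
  L: (1) − (2) + 2·(0) = -1
  T: (-1) − (-1) + 2·(-1) = -2
So the dimensions are [L⁻¹ T⁻²].

L: -1, T: -2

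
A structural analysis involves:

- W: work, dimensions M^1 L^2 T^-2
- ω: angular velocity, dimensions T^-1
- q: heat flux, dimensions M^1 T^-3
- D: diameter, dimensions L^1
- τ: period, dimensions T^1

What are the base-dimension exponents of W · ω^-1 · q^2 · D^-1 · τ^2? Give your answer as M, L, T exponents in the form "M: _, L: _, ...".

M: 3, L: 1, T: -5

Collect each base-dimension exponent across the product:
  M: (1) − (0) + 2·(1) − (0) + 2·(0) = 3
  L: (2) − (0) + 2·(0) − (1) + 2·(0) = 1
  T: (-2) − (-1) + 2·(-3) − (0) + 2·(1) = -5
So the dimensions are [M³ L T⁻⁵].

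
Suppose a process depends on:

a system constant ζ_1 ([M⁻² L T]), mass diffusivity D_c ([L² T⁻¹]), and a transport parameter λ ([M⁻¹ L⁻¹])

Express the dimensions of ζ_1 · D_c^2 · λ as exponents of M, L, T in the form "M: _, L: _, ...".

Collect each base-dimension exponent across the product:
  M: (-2) + 2·(0) + (-1) = -3
  L: (1) + 2·(2) + (-1) = 4
  T: (1) + 2·(-1) + (0) = -1
So the dimensions are [M⁻³ L⁴ T⁻¹].

M: -3, L: 4, T: -1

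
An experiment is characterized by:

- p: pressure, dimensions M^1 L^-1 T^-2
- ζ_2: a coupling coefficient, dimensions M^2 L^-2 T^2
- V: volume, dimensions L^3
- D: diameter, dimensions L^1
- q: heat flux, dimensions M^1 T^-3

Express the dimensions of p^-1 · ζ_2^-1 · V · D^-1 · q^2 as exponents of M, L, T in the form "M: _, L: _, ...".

M: -1, L: 5, T: -6

Collect each base-dimension exponent across the product:
  M: −(1) − (2) + (0) − (0) + 2·(1) = -1
  L: −(-1) − (-2) + (3) − (1) + 2·(0) = 5
  T: −(-2) − (2) + (0) − (0) + 2·(-3) = -6
So the dimensions are [M⁻¹ L⁵ T⁻⁶].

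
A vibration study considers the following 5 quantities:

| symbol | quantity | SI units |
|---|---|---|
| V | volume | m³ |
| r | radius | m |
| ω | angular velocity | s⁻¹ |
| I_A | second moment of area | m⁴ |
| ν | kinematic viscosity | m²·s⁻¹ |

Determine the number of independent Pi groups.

There are 5 variables and 2 base dimensions (L, T).
The dimension matrix has rank 2.
Independent dimensionless groups: 5 − 2 = 3.

3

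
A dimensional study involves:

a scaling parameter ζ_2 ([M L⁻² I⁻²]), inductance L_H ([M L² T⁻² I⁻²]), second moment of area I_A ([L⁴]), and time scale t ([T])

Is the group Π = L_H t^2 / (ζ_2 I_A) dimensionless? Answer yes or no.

yes

Sum the exponent of each base dimension across the product:
  M: −[ζ_2]_M + [L_H]_M − [I_A]_M + 2·[t]_M = −(1) + (1) − (0) + 2·(0) = 0
  L: −[ζ_2]_L + [L_H]_L − [I_A]_L + 2·[t]_L = −(-2) + (2) − (4) + 2·(0) = 0
  T: −[ζ_2]_T + [L_H]_T − [I_A]_T + 2·[t]_T = −(0) + (-2) − (0) + 2·(1) = 0
  I: −[ζ_2]_I + [L_H]_I − [I_A]_I + 2·[t]_I = −(-2) + (-2) − (0) + 2·(0) = 0
All base exponents vanish — dimensionless.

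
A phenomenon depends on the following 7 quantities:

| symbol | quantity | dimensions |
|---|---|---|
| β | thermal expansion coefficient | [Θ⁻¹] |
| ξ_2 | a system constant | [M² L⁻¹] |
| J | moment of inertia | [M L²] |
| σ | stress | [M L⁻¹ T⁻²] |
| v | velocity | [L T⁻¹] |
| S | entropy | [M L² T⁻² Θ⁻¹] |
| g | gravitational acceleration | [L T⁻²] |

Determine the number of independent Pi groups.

There are 7 variables and 4 base dimensions (M, L, T, Θ).
The dimension matrix has rank 4.
Independent dimensionless groups: 7 − 4 = 3.

3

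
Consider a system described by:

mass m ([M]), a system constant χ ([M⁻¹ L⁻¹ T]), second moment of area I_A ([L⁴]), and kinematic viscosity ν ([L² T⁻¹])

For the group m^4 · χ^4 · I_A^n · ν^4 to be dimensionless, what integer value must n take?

-1

Balance the L exponent: (4)·n from I_A, plus 4·(0) + 4·(-1) + 4·(2) = 4 from the rest, must sum to zero.
4n + 4 = 0, so n = -1.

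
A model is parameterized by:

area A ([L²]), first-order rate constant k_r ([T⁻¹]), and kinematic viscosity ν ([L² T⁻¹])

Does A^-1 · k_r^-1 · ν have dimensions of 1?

Sum the exponent of each base dimension across the product:
  L: −[A]_L − [k_r]_L + [ν]_L = −(2) − (0) + (2) = 0
  T: −[A]_T − [k_r]_T + [ν]_T = −(0) − (-1) + (-1) = 0
All base exponents vanish — dimensionless.

yes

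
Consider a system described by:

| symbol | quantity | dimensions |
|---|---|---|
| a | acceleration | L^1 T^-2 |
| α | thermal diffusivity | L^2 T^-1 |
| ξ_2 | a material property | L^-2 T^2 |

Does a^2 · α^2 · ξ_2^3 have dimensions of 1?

Sum the exponent of each base dimension across the product:
  L: 2·[a]_L + 2·[α]_L + 3·[ξ_2]_L = 2·(1) + 2·(2) + 3·(-2) = 0
  T: 2·[a]_T + 2·[α]_T + 3·[ξ_2]_T = 2·(-2) + 2·(-1) + 3·(2) = 0
All base exponents vanish — dimensionless.

yes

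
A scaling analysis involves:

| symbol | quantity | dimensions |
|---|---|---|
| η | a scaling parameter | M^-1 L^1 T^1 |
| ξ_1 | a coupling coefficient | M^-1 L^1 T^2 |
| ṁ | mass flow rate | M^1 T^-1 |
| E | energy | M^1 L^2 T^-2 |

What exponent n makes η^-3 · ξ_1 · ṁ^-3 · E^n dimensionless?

Balance the M exponent: (1)·n from E, plus −3·(-1) + (-1) − 3·(1) = -1 from the rest, must sum to zero.
n − 1 = 0, so n = 1.

1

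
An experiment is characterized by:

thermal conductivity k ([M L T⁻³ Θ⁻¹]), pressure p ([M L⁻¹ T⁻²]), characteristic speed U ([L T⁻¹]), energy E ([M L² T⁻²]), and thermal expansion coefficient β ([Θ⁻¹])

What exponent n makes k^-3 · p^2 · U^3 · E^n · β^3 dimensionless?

1

Balance the M exponent: (1)·n from E, plus −3·(1) + 2·(1) + 3·(0) + 3·(0) = -1 from the rest, must sum to zero.
n − 1 = 0, so n = 1.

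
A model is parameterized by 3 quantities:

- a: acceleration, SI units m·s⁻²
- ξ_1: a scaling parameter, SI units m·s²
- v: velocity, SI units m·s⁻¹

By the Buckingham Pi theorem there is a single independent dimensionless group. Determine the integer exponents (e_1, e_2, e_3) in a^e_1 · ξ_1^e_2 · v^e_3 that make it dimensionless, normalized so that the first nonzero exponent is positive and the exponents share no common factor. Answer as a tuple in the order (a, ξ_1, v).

L: e_1·(1) + e_2·(1) + e_3·(1) = 0
T: e_1·(-2) + e_2·(2) + e_3·(-1) = 0
Solving this homogeneous linear system for the smallest-integer solution (first nonzero entry positive) gives (3, 1, -4).

(3, 1, -4)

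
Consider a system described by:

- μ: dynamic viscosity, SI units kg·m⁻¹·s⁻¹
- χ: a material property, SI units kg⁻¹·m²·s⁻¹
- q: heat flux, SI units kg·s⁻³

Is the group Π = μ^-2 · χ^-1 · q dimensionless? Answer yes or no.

Sum the exponent of each base dimension across the product:
  M: −2·[μ]_M − [χ]_M + [q]_M = −2·(1) − (-1) + (1) = 0
  L: −2·[μ]_L − [χ]_L + [q]_L = −2·(-1) − (2) + (0) = 0
  T: −2·[μ]_T − [χ]_T + [q]_T = −2·(-1) − (-1) + (-3) = 0
All base exponents vanish — dimensionless.

yes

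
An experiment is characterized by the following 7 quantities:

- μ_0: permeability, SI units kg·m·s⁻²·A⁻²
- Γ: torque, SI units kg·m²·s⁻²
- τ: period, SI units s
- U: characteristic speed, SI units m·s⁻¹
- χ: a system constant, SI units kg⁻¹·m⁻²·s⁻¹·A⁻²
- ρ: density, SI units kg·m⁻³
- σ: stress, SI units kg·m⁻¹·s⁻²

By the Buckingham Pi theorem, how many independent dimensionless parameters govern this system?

There are 7 variables and 4 base dimensions (M, L, T, I).
The dimension matrix has rank 4.
Independent dimensionless groups: 7 − 4 = 3.

3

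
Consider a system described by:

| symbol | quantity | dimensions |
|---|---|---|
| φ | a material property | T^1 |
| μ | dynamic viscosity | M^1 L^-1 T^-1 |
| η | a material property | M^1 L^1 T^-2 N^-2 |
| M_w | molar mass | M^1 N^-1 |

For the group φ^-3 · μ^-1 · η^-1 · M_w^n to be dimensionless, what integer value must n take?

2

Balance the M exponent: (1)·n from M_w, plus −3·(0) − (1) − (1) = -2 from the rest, must sum to zero.
n − 2 = 0, so n = 2.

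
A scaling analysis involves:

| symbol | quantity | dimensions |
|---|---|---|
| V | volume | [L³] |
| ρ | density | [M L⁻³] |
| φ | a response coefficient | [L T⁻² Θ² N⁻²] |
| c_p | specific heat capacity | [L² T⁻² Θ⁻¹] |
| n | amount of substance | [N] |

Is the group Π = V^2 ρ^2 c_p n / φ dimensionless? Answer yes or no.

Sum the exponent of each base dimension across the product:
  M: 2·[V]_M + 2·[ρ]_M − [φ]_M + [c_p]_M + [n]_M = 2·(0) + 2·(1) − (0) + (0) + (0) = 2
  L: 2·[V]_L + 2·[ρ]_L − [φ]_L + [c_p]_L + [n]_L = 2·(3) + 2·(-3) − (1) + (2) + (0) = 1
  T: 2·[V]_T + 2·[ρ]_T − [φ]_T + [c_p]_T + [n]_T = 2·(0) + 2·(0) − (-2) + (-2) + (0) = 0
  Θ: 2·[V]_Θ + 2·[ρ]_Θ − [φ]_Θ + [c_p]_Θ + [n]_Θ = 2·(0) + 2·(0) − (2) + (-1) + (0) = -3
  N: 2·[V]_N + 2·[ρ]_N − [φ]_N + [c_p]_N + [n]_N = 2·(0) + 2·(0) − (-2) + (0) + (1) = 3
Net dimensions [M² L Θ⁻³ N³] ≠ [1] — not dimensionless.

no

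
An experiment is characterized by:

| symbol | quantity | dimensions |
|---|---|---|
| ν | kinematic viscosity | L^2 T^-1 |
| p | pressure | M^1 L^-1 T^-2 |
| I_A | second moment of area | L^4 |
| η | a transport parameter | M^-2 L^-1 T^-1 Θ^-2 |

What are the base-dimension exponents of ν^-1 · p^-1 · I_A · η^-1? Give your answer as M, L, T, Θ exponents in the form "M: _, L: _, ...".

Collect each base-dimension exponent across the product:
  M: −(0) − (1) + (0) − (-2) = 1
  L: −(2) − (-1) + (4) − (-1) = 4
  T: −(-1) − (-2) + (0) − (-1) = 4
  Θ: −(0) − (0) + (0) − (-2) = 2
So the dimensions are [M L⁴ T⁴ Θ²].

M: 1, L: 4, T: 4, Θ: 2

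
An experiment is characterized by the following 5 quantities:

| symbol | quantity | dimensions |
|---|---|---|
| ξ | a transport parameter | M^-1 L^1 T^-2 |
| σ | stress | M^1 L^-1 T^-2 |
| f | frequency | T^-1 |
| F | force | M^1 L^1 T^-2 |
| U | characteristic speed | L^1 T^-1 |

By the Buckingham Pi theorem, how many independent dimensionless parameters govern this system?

There are 5 variables and 3 base dimensions (M, L, T).
The dimension matrix has rank 3.
Independent dimensionless groups: 5 − 3 = 2.

2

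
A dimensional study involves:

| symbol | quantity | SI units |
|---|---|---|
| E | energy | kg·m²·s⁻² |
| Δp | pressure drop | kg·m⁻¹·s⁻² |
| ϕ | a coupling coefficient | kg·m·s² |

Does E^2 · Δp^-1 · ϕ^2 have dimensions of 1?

no

Sum the exponent of each base dimension across the product:
  M: 2·[E]_M − [Δp]_M + 2·[ϕ]_M = 2·(1) − (1) + 2·(1) = 3
  L: 2·[E]_L − [Δp]_L + 2·[ϕ]_L = 2·(2) − (-1) + 2·(1) = 7
  T: 2·[E]_T − [Δp]_T + 2·[ϕ]_T = 2·(-2) − (-2) + 2·(2) = 2
Net dimensions [M³ L⁷ T²] ≠ [1] — not dimensionless.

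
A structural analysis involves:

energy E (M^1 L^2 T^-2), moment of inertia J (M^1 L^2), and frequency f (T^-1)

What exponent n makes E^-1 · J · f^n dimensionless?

Balance the T exponent: (-1)·n from f, plus −(-2) + (0) = 2 from the rest, must sum to zero.
−n + 2 = 0, so n = 2.

2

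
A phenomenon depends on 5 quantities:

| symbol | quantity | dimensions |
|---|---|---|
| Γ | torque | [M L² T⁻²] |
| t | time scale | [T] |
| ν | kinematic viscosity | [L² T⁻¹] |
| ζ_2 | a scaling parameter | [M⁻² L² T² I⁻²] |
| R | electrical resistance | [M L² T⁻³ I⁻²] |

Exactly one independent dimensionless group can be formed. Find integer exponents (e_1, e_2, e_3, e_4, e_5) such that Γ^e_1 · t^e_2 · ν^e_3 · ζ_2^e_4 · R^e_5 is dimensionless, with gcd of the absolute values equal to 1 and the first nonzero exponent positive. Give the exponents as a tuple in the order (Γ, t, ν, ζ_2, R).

(3, -2, -3, 1, -1)

M: e_1·(1) + e_2·(0) + e_3·(0) + e_4·(-2) + e_5·(1) = 0
L: e_1·(2) + e_2·(0) + e_3·(2) + e_4·(2) + e_5·(2) = 0
T: e_1·(-2) + e_2·(1) + e_3·(-1) + e_4·(2) + e_5·(-3) = 0
I: e_1·(0) + e_2·(0) + e_3·(0) + e_4·(-2) + e_5·(-2) = 0
Solving this homogeneous linear system for the smallest-integer solution (first nonzero entry positive) gives (3, -2, -3, 1, -1).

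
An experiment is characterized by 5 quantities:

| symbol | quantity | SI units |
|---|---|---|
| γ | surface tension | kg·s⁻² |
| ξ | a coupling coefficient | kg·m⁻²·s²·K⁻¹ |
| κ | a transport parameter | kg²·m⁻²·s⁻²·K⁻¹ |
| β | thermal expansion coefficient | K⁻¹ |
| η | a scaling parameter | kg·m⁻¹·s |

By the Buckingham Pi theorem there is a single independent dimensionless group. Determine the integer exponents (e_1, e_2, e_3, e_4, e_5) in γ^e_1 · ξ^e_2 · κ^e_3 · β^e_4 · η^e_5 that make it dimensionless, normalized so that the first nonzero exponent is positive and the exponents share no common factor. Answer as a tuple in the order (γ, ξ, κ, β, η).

M: e_1·(1) + e_2·(1) + e_3·(2) + e_4·(0) + e_5·(1) = 0
L: e_1·(0) + e_2·(-2) + e_3·(-2) + e_4·(0) + e_5·(-1) = 0
T: e_1·(-2) + e_2·(2) + e_3·(-2) + e_4·(0) + e_5·(1) = 0
Θ: e_1·(0) + e_2·(-1) + e_3·(-1) + e_4·(-1) + e_5·(0) = 0
Solving this homogeneous linear system for the smallest-integer solution (first nonzero entry positive) gives (2, 2, -1, -1, -2).

(2, 2, -1, -1, -2)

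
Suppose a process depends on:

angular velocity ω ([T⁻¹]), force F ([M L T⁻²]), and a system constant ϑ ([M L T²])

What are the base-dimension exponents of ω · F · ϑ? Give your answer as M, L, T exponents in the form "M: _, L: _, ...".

M: 2, L: 2, T: -1

Collect each base-dimension exponent across the product:
  M: (0) + (1) + (1) = 2
  L: (0) + (1) + (1) = 2
  T: (-1) + (-2) + (2) = -1
So the dimensions are [M² L² T⁻¹].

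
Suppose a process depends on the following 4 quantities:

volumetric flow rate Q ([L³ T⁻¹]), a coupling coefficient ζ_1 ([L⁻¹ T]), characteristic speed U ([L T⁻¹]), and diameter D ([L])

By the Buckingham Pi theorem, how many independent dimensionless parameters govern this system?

There are 4 variables and 2 base dimensions (L, T).
The dimension matrix has rank 2.
Independent dimensionless groups: 4 − 2 = 2.

2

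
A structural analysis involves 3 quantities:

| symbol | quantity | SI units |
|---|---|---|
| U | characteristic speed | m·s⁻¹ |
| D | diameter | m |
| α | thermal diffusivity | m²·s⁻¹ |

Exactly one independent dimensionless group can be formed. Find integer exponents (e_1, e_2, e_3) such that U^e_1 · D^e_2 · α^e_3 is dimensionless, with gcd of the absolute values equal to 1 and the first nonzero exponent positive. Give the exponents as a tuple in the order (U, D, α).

(1, 1, -1)

L: e_1·(1) + e_2·(1) + e_3·(2) = 0
T: e_1·(-1) + e_2·(0) + e_3·(-1) = 0
Solving this homogeneous linear system for the smallest-integer solution (first nonzero entry positive) gives (1, 1, -1).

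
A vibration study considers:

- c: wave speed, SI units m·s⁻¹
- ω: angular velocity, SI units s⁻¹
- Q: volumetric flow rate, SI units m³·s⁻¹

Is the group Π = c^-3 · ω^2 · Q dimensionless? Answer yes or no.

yes

Sum the exponent of each base dimension across the product:
  L: −3·[c]_L + 2·[ω]_L + [Q]_L = −3·(1) + 2·(0) + (3) = 0
  T: −3·[c]_T + 2·[ω]_T + [Q]_T = −3·(-1) + 2·(-1) + (-1) = 0
All base exponents vanish — dimensionless.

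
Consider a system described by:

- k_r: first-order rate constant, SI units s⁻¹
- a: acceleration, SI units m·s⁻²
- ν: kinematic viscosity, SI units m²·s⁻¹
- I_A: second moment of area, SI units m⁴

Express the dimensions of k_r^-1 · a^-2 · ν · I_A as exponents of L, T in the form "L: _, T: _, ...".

Collect each base-dimension exponent across the product:
  L: −(0) − 2·(1) + (2) + (4) = 4
  T: −(-1) − 2·(-2) + (-1) + (0) = 4
So the dimensions are [L⁴ T⁴].

L: 4, T: 4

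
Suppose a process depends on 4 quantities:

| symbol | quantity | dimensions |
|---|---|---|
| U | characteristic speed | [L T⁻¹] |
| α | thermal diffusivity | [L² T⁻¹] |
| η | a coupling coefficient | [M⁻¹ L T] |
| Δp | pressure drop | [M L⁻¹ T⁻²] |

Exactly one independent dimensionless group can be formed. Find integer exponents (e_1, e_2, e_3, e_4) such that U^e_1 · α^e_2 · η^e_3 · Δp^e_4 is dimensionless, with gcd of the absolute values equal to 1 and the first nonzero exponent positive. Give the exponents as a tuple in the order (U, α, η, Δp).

M: e_1·(0) + e_2·(0) + e_3·(-1) + e_4·(1) = 0
L: e_1·(1) + e_2·(2) + e_3·(1) + e_4·(-1) = 0
T: e_1·(-1) + e_2·(-1) + e_3·(1) + e_4·(-2) = 0
Solving this homogeneous linear system for the smallest-integer solution (first nonzero entry positive) gives (2, -1, -1, -1).

(2, -1, -1, -1)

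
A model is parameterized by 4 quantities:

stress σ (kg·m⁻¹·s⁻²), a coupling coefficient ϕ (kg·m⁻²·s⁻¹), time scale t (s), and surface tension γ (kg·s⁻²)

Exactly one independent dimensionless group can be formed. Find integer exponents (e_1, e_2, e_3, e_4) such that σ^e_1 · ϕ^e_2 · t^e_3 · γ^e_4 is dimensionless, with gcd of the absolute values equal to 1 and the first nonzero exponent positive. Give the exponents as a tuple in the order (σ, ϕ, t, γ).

(2, -1, 1, -1)

M: e_1·(1) + e_2·(1) + e_3·(0) + e_4·(1) = 0
L: e_1·(-1) + e_2·(-2) + e_3·(0) + e_4·(0) = 0
T: e_1·(-2) + e_2·(-1) + e_3·(1) + e_4·(-2) = 0
Solving this homogeneous linear system for the smallest-integer solution (first nonzero entry positive) gives (2, -1, 1, -1).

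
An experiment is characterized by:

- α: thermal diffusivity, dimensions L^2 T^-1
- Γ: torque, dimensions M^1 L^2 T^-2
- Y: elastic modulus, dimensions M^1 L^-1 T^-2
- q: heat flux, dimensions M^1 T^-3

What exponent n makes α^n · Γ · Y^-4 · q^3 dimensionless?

-3

Balance the L exponent: (2)·n from α, plus (2) − 4·(-1) + 3·(0) = 6 from the rest, must sum to zero.
2n + 6 = 0, so n = -3.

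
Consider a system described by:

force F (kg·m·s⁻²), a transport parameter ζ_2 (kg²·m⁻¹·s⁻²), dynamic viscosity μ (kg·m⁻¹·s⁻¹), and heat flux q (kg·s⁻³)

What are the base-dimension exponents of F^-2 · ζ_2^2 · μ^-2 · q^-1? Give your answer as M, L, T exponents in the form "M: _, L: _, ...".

Collect each base-dimension exponent across the product:
  M: −2·(1) + 2·(2) − 2·(1) − (1) = -1
  L: −2·(1) + 2·(-1) − 2·(-1) − (0) = -2
  T: −2·(-2) + 2·(-2) − 2·(-1) − (-3) = 5
So the dimensions are [M⁻¹ L⁻² T⁵].

M: -1, L: -2, T: 5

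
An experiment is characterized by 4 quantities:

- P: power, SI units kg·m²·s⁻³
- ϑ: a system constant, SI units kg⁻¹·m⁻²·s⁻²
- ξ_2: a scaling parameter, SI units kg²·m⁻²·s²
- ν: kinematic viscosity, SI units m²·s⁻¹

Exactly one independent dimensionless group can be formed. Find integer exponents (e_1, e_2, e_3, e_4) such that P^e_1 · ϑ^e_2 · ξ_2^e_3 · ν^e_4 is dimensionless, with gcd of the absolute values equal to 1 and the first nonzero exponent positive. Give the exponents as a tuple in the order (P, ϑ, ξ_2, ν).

M: e_1·(1) + e_2·(-1) + e_3·(2) + e_4·(0) = 0
L: e_1·(2) + e_2·(-2) + e_3·(-2) + e_4·(2) = 0
T: e_1·(-3) + e_2·(-2) + e_3·(2) + e_4·(-1) = 0
Solving this homogeneous linear system for the smallest-integer solution (first nonzero entry positive) gives (1, -1, -1, -3).

(1, -1, -1, -3)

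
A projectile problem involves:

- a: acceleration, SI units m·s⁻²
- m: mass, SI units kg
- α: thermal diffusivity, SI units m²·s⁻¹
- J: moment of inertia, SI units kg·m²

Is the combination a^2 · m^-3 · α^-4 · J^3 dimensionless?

yes

Sum the exponent of each base dimension across the product:
  M: 2·[a]_M − 3·[m]_M − 4·[α]_M + 3·[J]_M = 2·(0) − 3·(1) − 4·(0) + 3·(1) = 0
  L: 2·[a]_L − 3·[m]_L − 4·[α]_L + 3·[J]_L = 2·(1) − 3·(0) − 4·(2) + 3·(2) = 0
  T: 2·[a]_T − 3·[m]_T − 4·[α]_T + 3·[J]_T = 2·(-2) − 3·(0) − 4·(-1) + 3·(0) = 0
All base exponents vanish — dimensionless.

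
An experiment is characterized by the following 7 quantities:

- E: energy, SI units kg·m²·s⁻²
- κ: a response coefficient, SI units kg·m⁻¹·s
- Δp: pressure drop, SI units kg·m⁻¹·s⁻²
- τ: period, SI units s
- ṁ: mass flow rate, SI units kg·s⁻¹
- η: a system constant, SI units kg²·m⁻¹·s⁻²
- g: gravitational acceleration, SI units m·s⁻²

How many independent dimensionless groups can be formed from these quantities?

There are 7 variables and 3 base dimensions (M, L, T).
The dimension matrix has rank 3.
Independent dimensionless groups: 7 − 3 = 4.

4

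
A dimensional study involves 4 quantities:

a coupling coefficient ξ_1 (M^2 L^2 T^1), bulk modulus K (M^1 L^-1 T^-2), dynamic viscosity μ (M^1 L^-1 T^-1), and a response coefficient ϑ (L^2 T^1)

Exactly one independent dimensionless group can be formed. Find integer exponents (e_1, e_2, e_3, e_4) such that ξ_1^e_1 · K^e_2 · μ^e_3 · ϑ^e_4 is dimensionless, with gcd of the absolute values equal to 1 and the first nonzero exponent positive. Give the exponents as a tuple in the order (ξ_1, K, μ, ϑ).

(1, 1, -3, -2)

M: e_1·(2) + e_2·(1) + e_3·(1) + e_4·(0) = 0
L: e_1·(2) + e_2·(-1) + e_3·(-1) + e_4·(2) = 0
T: e_1·(1) + e_2·(-2) + e_3·(-1) + e_4·(1) = 0
Solving this homogeneous linear system for the smallest-integer solution (first nonzero entry positive) gives (1, 1, -3, -2).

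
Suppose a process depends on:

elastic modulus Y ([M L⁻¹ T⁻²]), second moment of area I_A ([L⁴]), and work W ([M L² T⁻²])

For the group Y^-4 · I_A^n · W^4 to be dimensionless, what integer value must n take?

Balance the L exponent: (4)·n from I_A, plus −4·(-1) + 4·(2) = 12 from the rest, must sum to zero.
4n + 12 = 0, so n = -3.

-3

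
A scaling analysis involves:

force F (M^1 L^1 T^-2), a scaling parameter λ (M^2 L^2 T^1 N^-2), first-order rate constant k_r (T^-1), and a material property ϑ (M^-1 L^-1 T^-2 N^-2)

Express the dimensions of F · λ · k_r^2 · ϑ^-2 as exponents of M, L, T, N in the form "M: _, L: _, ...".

M: 5, L: 5, T: 1, N: 2

Collect each base-dimension exponent across the product:
  M: (1) + (2) + 2·(0) − 2·(-1) = 5
  L: (1) + (2) + 2·(0) − 2·(-1) = 5
  T: (-2) + (1) + 2·(-1) − 2·(-2) = 1
  N: (0) + (-2) + 2·(0) − 2·(-2) = 2
So the dimensions are [M⁵ L⁵ T N²].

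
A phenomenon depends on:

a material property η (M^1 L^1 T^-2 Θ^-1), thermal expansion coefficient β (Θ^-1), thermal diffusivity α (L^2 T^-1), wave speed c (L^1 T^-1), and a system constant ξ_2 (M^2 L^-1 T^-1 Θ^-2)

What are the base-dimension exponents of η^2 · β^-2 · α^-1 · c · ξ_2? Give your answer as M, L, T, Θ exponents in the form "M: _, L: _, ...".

M: 4, L: 0, T: -5, Θ: -2

Collect each base-dimension exponent across the product:
  M: 2·(1) − 2·(0) − (0) + (0) + (2) = 4
  L: 2·(1) − 2·(0) − (2) + (1) + (-1) = 0
  T: 2·(-2) − 2·(0) − (-1) + (-1) + (-1) = -5
  Θ: 2·(-1) − 2·(-1) − (0) + (0) + (-2) = -2
So the dimensions are [M⁴ T⁻⁵ Θ⁻²].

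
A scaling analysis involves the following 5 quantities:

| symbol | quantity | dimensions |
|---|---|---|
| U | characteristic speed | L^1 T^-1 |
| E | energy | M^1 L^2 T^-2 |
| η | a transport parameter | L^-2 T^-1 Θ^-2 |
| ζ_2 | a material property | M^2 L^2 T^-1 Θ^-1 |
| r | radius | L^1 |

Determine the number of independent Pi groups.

There are 5 variables and 4 base dimensions (M, L, T, Θ).
The dimension matrix has rank 4.
Independent dimensionless groups: 5 − 4 = 1.

1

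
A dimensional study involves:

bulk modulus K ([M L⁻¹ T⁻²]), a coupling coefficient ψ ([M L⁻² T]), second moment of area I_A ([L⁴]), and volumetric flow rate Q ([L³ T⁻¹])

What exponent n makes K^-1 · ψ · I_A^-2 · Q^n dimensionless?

3

Balance the L exponent: (3)·n from Q, plus −(-1) + (-2) − 2·(4) = -9 from the rest, must sum to zero.
3n − 9 = 0, so n = 3.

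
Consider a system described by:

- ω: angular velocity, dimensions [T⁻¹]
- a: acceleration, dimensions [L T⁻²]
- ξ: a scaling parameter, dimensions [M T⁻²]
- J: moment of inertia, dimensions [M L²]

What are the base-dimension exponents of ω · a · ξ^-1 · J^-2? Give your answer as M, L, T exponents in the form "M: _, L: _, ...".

Collect each base-dimension exponent across the product:
  M: (0) + (0) − (1) − 2·(1) = -3
  L: (0) + (1) − (0) − 2·(2) = -3
  T: (-1) + (-2) − (-2) − 2·(0) = -1
So the dimensions are [M⁻³ L⁻³ T⁻¹].

M: -3, L: -3, T: -1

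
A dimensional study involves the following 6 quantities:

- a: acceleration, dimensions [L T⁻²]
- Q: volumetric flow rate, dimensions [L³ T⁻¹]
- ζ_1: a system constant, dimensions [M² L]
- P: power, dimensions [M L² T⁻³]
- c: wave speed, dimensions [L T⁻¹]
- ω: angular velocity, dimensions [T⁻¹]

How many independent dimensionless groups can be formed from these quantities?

There are 6 variables and 3 base dimensions (M, L, T).
The dimension matrix has rank 3.
Independent dimensionless groups: 6 − 3 = 3.

3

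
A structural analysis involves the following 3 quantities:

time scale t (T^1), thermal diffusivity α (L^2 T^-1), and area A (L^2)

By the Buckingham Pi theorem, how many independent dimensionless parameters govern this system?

1

There are 3 variables and 2 base dimensions (L, T).
The dimension matrix has rank 2.
Independent dimensionless groups: 3 − 2 = 1.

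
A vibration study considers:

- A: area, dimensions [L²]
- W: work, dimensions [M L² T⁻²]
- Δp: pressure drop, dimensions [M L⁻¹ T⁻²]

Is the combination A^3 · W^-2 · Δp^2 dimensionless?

yes

Sum the exponent of each base dimension across the product:
  M: 3·[A]_M − 2·[W]_M + 2·[Δp]_M = 3·(0) − 2·(1) + 2·(1) = 0
  L: 3·[A]_L − 2·[W]_L + 2·[Δp]_L = 3·(2) − 2·(2) + 2·(-1) = 0
  T: 3·[A]_T − 2·[W]_T + 2·[Δp]_T = 3·(0) − 2·(-2) + 2·(-2) = 0
All base exponents vanish — dimensionless.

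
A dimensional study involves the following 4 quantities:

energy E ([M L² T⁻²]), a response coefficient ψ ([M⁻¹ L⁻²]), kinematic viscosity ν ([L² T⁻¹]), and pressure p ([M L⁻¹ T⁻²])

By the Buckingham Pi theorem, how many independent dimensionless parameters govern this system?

1

There are 4 variables and 3 base dimensions (M, L, T).
The dimension matrix has rank 3.
Independent dimensionless groups: 4 − 3 = 1.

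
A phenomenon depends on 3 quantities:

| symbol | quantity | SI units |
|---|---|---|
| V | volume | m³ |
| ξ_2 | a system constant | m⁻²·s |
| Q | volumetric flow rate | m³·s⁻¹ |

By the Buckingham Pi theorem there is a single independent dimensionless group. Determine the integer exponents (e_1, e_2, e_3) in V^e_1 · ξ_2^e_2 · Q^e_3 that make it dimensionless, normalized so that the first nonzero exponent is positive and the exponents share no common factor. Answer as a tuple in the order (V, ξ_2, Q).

L: e_1·(3) + e_2·(-2) + e_3·(3) = 0
T: e_1·(0) + e_2·(1) + e_3·(-1) = 0
Solving this homogeneous linear system for the smallest-integer solution (first nonzero entry positive) gives (1, -3, -3).

(1, -3, -3)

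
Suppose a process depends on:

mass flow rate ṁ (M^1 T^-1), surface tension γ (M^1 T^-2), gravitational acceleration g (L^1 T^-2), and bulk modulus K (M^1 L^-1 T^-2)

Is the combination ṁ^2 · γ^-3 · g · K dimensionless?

yes

Sum the exponent of each base dimension across the product:
  M: 2·[ṁ]_M − 3·[γ]_M + [g]_M + [K]_M = 2·(1) − 3·(1) + (0) + (1) = 0
  L: 2·[ṁ]_L − 3·[γ]_L + [g]_L + [K]_L = 2·(0) − 3·(0) + (1) + (-1) = 0
  T: 2·[ṁ]_T − 3·[γ]_T + [g]_T + [K]_T = 2·(-1) − 3·(-2) + (-2) + (-2) = 0
All base exponents vanish — dimensionless.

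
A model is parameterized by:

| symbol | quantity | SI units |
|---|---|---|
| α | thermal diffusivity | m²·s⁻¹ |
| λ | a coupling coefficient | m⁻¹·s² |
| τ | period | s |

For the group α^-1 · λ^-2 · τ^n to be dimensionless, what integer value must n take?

Balance the T exponent: (1)·n from τ, plus −(-1) − 2·(2) = -3 from the rest, must sum to zero.
n − 3 = 0, so n = 3.

3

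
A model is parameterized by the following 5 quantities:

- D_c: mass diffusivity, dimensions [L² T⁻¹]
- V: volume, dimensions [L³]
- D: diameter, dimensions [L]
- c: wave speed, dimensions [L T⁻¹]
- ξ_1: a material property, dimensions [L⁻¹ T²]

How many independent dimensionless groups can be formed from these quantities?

There are 5 variables and 2 base dimensions (L, T).
The dimension matrix has rank 2.
Independent dimensionless groups: 5 − 2 = 3.

3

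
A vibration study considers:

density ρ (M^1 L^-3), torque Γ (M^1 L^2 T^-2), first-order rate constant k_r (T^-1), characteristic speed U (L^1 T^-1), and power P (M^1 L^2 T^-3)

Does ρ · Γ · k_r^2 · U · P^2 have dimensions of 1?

Sum the exponent of each base dimension across the product:
  M: [ρ]_M + [Γ]_M + 2·[k_r]_M + [U]_M + 2·[P]_M = (1) + (1) + 2·(0) + (0) + 2·(1) = 4
  L: [ρ]_L + [Γ]_L + 2·[k_r]_L + [U]_L + 2·[P]_L = (-3) + (2) + 2·(0) + (1) + 2·(2) = 4
  T: [ρ]_T + [Γ]_T + 2·[k_r]_T + [U]_T + 2·[P]_T = (0) + (-2) + 2·(-1) + (-1) + 2·(-3) = -11
Net dimensions [M⁴ L⁴ T⁻¹¹] ≠ [1] — not dimensionless.

no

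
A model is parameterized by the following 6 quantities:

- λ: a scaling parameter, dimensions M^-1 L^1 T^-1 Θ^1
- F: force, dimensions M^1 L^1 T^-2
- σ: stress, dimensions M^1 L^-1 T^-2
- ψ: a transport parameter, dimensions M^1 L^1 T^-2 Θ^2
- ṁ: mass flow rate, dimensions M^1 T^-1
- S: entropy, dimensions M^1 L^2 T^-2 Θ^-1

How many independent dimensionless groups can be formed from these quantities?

2

There are 6 variables and 4 base dimensions (M, L, T, Θ).
The dimension matrix has rank 4.
Independent dimensionless groups: 6 − 4 = 2.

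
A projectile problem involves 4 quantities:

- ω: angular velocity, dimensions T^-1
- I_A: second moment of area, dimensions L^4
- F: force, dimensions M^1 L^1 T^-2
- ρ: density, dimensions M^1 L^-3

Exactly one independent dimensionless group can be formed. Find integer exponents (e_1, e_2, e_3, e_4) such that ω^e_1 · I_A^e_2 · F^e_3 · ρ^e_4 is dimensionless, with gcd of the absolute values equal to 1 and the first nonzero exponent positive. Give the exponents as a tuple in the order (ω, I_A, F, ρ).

(2, 1, -1, 1)

M: e_1·(0) + e_2·(0) + e_3·(1) + e_4·(1) = 0
L: e_1·(0) + e_2·(4) + e_3·(1) + e_4·(-3) = 0
T: e_1·(-1) + e_2·(0) + e_3·(-2) + e_4·(0) = 0
Solving this homogeneous linear system for the smallest-integer solution (first nonzero entry positive) gives (2, 1, -1, 1).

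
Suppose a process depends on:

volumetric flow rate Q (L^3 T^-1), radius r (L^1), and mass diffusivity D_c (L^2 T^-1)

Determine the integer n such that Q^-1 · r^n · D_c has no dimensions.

Balance the L exponent: (1)·n from r, plus −(3) + (2) = -1 from the rest, must sum to zero.
n − 1 = 0, so n = 1.

1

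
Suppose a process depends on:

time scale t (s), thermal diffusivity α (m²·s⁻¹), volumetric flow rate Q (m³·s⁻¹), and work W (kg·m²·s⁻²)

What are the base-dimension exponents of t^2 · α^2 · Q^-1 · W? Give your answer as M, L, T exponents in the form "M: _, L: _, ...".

Collect each base-dimension exponent across the product:
  M: 2·(0) + 2·(0) − (0) + (1) = 1
  L: 2·(0) + 2·(2) − (3) + (2) = 3
  T: 2·(1) + 2·(-1) − (-1) + (-2) = -1
So the dimensions are [M L³ T⁻¹].

M: 1, L: 3, T: -1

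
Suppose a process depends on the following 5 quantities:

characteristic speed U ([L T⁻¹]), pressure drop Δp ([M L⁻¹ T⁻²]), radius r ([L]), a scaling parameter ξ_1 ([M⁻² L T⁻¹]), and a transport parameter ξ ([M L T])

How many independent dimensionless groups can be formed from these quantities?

There are 5 variables and 3 base dimensions (M, L, T).
The dimension matrix has rank 3.
Independent dimensionless groups: 5 − 3 = 2.

2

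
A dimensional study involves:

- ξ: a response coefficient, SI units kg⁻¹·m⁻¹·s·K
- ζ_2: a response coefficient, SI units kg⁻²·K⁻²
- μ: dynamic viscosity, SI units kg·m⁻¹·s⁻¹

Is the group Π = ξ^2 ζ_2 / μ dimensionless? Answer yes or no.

no

Sum the exponent of each base dimension across the product:
  M: 2·[ξ]_M + [ζ_2]_M − [μ]_M = 2·(-1) + (-2) − (1) = -5
  L: 2·[ξ]_L + [ζ_2]_L − [μ]_L = 2·(-1) + (0) − (-1) = -1
  T: 2·[ξ]_T + [ζ_2]_T − [μ]_T = 2·(1) + (0) − (-1) = 3
  Θ: 2·[ξ]_Θ + [ζ_2]_Θ − [μ]_Θ = 2·(1) + (-2) − (0) = 0
Net dimensions [M⁻⁵ L⁻¹ T³] ≠ [1] — not dimensionless.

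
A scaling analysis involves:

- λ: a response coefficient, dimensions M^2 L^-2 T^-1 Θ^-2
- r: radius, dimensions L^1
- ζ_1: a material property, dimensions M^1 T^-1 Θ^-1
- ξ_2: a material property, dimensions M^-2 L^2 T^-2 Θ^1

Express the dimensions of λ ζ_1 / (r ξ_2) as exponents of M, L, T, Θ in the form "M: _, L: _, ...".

M: 5, L: -5, T: 0, Θ: -4

Collect each base-dimension exponent across the product:
  M: (2) − (0) + (1) − (-2) = 5
  L: (-2) − (1) + (0) − (2) = -5
  T: (-1) − (0) + (-1) − (-2) = 0
  Θ: (-2) − (0) + (-1) − (1) = -4
So the dimensions are [M⁵ L⁻⁵ Θ⁻⁴].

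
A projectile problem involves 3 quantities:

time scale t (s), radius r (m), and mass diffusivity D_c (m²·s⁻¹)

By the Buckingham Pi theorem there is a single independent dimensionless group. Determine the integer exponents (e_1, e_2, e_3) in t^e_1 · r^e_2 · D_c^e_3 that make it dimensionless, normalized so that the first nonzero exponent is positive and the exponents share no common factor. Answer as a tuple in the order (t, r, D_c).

L: e_1·(0) + e_2·(1) + e_3·(2) = 0
T: e_1·(1) + e_2·(0) + e_3·(-1) = 0
Solving this homogeneous linear system for the smallest-integer solution (first nonzero entry positive) gives (1, -2, 1).

(1, -2, 1)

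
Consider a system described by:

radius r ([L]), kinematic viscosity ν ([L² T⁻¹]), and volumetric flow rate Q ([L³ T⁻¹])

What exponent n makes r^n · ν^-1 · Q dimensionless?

-1

Balance the L exponent: (1)·n from r, plus −(2) + (3) = 1 from the rest, must sum to zero.
n + 1 = 0, so n = -1.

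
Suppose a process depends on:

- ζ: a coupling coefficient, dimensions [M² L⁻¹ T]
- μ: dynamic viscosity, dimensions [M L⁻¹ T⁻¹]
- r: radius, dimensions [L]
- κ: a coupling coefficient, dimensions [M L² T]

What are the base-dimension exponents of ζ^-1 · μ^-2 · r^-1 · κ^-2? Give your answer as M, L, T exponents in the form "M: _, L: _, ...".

Collect each base-dimension exponent across the product:
  M: −(2) − 2·(1) − (0) − 2·(1) = -6
  L: −(-1) − 2·(-1) − (1) − 2·(2) = -2
  T: −(1) − 2·(-1) − (0) − 2·(1) = -1
So the dimensions are [M⁻⁶ L⁻² T⁻¹].

M: -6, L: -2, T: -1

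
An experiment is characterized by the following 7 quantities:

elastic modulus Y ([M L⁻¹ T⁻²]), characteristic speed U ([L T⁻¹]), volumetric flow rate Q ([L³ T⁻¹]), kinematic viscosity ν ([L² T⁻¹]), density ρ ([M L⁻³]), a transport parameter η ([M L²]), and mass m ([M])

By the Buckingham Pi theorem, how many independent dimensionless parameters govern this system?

4

There are 7 variables and 3 base dimensions (M, L, T).
The dimension matrix has rank 3.
Independent dimensionless groups: 7 − 3 = 4.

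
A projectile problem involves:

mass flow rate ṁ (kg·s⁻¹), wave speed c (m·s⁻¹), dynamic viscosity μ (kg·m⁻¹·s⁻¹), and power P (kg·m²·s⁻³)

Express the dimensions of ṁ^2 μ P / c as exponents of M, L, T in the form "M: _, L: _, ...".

Collect each base-dimension exponent across the product:
  M: 2·(1) − (0) + (1) + (1) = 4
  L: 2·(0) − (1) + (-1) + (2) = 0
  T: 2·(-1) − (-1) + (-1) + (-3) = -5
So the dimensions are [M⁴ T⁻⁵].

M: 4, L: 0, T: -5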